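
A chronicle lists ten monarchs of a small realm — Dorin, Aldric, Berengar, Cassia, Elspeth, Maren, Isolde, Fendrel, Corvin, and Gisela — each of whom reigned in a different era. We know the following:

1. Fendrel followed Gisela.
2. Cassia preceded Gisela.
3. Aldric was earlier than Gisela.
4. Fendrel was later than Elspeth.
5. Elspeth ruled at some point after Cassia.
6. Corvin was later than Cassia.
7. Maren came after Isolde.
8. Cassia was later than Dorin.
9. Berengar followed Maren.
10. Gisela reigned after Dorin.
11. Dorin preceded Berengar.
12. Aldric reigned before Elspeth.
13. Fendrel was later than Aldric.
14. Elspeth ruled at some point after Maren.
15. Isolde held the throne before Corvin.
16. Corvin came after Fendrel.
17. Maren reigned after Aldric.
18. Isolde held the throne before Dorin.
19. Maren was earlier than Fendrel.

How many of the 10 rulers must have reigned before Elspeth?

5

Directly stated before Elspeth: Aldric, Cassia, and Maren.
Dorin reaches Elspeth via Dorin → Cassia → Elspeth.
Isolde reaches Elspeth via Isolde → Maren → Elspeth.
No chain forces Corvin (or any of the others) ahead of Elspeth.
That's Aldric, Cassia, Dorin, Isolde, and Maren — 5 in all.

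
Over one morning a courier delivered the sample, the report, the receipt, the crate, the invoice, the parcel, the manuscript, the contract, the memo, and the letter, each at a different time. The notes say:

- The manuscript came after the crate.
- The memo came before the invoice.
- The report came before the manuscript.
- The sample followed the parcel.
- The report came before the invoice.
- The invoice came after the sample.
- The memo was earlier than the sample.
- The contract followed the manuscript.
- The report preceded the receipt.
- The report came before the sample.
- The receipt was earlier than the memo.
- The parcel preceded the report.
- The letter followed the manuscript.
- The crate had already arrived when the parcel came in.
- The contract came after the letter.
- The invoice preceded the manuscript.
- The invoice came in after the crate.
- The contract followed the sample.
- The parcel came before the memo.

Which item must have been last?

Every other item has a chain of constraints placing it before the contract, so the contract is last.

the contract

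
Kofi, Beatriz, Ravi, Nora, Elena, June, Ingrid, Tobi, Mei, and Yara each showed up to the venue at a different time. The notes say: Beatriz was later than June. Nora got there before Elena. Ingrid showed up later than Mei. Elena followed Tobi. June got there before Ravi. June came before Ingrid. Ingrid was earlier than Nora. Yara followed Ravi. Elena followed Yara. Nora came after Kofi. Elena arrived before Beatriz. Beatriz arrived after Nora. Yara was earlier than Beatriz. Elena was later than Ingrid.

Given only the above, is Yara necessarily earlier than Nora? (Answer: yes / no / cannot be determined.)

cannot be determined

No chain of stated constraints runs from Yara to Nora, and none runs from Nora to Yara either.
So the relative order of Yara and Nora is not fixed by the given facts.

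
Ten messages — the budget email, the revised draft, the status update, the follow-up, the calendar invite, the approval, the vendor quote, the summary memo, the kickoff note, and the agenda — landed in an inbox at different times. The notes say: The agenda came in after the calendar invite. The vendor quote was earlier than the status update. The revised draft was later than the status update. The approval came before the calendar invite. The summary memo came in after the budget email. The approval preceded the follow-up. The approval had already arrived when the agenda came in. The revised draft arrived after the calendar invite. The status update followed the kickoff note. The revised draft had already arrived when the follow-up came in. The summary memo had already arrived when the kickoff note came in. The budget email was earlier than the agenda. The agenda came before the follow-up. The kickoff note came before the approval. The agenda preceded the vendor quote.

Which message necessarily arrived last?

the follow-up

Every other message has a chain of constraints placing it before the follow-up, so the follow-up is last.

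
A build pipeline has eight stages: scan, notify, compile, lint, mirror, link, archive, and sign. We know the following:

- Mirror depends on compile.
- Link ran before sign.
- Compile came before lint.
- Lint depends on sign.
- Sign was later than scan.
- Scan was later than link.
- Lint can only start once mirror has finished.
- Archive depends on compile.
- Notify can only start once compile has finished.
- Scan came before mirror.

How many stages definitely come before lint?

Directly stated before lint: compile, mirror, and sign.
Link reaches lint via link → sign → lint.
Scan reaches lint via scan → sign → lint.
No chain forces notify (or any of the others) ahead of lint.
That's compile, link, mirror, scan, and sign — 5 in all.

5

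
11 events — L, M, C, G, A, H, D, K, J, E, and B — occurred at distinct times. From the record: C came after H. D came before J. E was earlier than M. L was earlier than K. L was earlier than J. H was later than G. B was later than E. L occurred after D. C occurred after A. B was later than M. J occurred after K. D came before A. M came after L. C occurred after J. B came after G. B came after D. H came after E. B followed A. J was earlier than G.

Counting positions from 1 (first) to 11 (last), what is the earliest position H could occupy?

7

D, E, G, J, K, and L must all come before H — 6 forced predecessors.
Nothing else is forced ahead of H, so its earliest slot is position 6 + 1 = 7.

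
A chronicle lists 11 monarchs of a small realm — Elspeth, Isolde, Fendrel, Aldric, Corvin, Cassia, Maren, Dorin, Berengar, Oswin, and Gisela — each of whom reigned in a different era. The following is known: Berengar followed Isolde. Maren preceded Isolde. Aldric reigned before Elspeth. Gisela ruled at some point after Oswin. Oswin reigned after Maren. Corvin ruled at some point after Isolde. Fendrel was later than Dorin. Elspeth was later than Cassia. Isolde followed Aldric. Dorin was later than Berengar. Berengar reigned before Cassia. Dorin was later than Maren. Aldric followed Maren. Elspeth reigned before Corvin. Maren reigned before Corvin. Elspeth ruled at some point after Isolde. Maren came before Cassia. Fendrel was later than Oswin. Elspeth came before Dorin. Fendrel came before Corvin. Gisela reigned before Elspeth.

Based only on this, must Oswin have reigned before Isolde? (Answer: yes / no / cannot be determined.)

cannot be determined

No chain of stated constraints runs from Oswin to Isolde, and none runs from Isolde to Oswin either.
So the relative order of Oswin and Isolde is not fixed by the given facts.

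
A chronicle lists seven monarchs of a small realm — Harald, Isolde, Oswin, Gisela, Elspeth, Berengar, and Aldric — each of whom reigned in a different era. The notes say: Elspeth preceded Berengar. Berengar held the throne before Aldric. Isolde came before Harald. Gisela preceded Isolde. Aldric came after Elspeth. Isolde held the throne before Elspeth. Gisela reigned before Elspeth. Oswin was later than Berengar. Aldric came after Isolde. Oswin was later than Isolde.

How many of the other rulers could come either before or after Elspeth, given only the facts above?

Forced before Elspeth: Gisela and Isolde; forced after Elspeth: Aldric, Berengar, and Oswin.
That leaves Harald with no forced order relative to Elspeth — 1.

1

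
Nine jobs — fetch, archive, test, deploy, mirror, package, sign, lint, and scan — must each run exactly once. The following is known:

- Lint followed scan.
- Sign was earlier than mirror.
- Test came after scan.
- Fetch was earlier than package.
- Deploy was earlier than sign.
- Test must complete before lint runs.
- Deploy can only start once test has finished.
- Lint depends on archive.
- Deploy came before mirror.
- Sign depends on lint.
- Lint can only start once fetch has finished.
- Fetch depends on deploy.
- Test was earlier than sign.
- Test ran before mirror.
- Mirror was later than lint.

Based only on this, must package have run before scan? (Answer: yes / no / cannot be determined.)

Tracing the constraints gives scan → test → deploy → fetch → package, so scan must come before package.
That means package cannot be before scan.

no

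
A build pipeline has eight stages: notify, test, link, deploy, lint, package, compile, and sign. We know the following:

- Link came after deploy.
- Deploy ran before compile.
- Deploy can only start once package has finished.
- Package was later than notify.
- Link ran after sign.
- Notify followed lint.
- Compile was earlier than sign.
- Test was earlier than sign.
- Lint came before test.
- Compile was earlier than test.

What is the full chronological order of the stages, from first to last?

lint, notify, package, deploy, compile, test, sign, link

The constraints fix every adjacent pair, so only one ordering works:
lint → notify → package → deploy → compile → test → sign → link.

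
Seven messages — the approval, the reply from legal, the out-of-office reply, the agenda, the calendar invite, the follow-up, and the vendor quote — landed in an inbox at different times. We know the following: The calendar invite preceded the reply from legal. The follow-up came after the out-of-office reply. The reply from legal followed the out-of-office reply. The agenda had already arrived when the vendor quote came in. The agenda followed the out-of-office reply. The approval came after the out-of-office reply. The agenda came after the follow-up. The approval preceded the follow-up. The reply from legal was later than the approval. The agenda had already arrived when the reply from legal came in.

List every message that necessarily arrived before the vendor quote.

Directly stated before the vendor quote: the agenda.
The approval reaches the vendor quote via the approval → the follow-up → the agenda → the vendor quote.
The follow-up reaches the vendor quote via the follow-up → the agenda → the vendor quote.
The out-of-office reply reaches the vendor quote via the out-of-office reply → the agenda → the vendor quote.
No chain forces the reply from legal (or any of the others) ahead of the vendor quote.

the agenda, the approval, the follow-up, the out-of-office reply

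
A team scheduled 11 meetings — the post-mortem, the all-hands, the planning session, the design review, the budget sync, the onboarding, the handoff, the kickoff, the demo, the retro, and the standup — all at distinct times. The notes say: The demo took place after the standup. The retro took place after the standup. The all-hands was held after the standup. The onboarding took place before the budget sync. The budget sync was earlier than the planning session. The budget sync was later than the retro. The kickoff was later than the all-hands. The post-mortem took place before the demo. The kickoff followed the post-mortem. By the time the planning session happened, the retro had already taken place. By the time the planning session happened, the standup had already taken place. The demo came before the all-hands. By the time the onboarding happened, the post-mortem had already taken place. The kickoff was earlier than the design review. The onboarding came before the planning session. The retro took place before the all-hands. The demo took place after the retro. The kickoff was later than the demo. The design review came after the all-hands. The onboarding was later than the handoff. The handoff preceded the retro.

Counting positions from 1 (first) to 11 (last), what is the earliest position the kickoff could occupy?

7

The all-hands, the demo, the handoff, the post-mortem, the retro, and the standup must all come before the kickoff — 6 forced predecessors.
Nothing else is forced ahead of the kickoff, so its earliest slot is position 6 + 1 = 7.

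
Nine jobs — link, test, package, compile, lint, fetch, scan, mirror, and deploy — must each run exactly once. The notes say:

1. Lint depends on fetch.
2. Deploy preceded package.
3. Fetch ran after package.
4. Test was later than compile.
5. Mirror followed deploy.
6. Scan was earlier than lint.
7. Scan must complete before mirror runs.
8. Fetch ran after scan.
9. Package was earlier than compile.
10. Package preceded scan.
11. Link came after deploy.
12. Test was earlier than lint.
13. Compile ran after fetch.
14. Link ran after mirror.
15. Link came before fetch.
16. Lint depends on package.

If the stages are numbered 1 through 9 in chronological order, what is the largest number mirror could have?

4

Mirror must come before compile, fetch, link, lint, and test — 5 stages forced after it.
Everything else can be placed before mirror in some valid order, so mirror can sit as late as position 9 − 5 = 4.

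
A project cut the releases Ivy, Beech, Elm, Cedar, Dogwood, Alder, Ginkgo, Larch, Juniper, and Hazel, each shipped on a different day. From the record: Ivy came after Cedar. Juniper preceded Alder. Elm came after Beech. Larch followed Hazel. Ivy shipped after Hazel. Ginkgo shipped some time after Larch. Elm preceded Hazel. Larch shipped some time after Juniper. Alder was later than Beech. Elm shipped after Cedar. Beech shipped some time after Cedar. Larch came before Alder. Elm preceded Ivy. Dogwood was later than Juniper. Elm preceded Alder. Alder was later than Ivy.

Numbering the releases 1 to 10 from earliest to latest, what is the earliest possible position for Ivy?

5

Beech, Cedar, Elm, and Hazel must all come before Ivy — 4 forced predecessors.
Nothing else is forced ahead of Ivy, so its earliest slot is position 4 + 1 = 5.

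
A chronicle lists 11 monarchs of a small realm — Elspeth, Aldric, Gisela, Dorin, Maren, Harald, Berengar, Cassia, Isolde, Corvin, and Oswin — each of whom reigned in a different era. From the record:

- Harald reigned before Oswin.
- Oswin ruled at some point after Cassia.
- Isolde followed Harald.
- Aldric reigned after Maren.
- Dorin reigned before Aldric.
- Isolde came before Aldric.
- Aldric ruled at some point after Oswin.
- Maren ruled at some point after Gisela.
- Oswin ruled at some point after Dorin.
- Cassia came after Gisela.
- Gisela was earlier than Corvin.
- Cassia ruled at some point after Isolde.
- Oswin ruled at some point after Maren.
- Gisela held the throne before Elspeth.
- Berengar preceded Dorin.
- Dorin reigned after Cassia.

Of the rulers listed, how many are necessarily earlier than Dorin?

Directly stated before Dorin: Berengar and Cassia.
Gisela reaches Dorin via Gisela → Cassia → Dorin.
Harald reaches Dorin via Harald → Isolde → Cassia → Dorin.
Isolde reaches Dorin via Isolde → Cassia → Dorin.
No chain forces Corvin (or any of the others) ahead of Dorin.
That's Berengar, Cassia, Gisela, Harald, and Isolde — 5 in all.

5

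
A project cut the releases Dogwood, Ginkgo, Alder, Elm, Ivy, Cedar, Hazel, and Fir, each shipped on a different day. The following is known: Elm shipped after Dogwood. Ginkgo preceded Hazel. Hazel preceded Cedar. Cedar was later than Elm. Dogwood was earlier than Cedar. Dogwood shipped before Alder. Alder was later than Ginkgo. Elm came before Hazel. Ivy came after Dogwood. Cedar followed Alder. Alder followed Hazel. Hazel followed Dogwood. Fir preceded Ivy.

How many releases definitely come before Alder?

Directly stated before Alder: Dogwood, Ginkgo, and Hazel.
Elm reaches Alder via Elm → Hazel → Alder.
No chain forces Cedar (or any of the others) ahead of Alder.
That's Dogwood, Elm, Ginkgo, and Hazel — 4 in all.

4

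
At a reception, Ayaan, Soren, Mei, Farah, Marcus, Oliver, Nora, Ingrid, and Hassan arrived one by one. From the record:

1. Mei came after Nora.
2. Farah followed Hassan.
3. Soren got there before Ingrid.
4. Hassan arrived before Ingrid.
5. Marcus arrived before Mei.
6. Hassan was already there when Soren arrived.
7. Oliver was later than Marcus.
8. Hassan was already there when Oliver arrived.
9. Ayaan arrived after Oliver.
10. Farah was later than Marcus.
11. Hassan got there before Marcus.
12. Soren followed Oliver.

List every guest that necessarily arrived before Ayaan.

Hassan, Marcus, Oliver

Directly stated before Ayaan: Oliver.
Hassan reaches Ayaan via Hassan → Oliver → Ayaan.
Marcus reaches Ayaan via Marcus → Oliver → Ayaan.
No chain forces Farah (or any of the others) ahead of Ayaan.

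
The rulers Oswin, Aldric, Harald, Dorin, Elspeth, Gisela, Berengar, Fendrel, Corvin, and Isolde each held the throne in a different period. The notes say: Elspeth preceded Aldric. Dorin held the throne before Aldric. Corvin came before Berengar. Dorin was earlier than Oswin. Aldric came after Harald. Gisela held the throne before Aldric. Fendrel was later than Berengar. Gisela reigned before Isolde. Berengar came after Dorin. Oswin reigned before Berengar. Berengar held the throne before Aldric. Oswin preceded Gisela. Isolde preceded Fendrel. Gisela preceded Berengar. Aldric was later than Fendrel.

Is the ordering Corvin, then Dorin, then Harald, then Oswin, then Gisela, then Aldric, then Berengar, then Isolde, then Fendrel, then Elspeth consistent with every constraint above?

The constraints require Fendrel before Aldric, but in the proposed sequence Aldric appears ahead of Fendrel. That one violation is enough.

no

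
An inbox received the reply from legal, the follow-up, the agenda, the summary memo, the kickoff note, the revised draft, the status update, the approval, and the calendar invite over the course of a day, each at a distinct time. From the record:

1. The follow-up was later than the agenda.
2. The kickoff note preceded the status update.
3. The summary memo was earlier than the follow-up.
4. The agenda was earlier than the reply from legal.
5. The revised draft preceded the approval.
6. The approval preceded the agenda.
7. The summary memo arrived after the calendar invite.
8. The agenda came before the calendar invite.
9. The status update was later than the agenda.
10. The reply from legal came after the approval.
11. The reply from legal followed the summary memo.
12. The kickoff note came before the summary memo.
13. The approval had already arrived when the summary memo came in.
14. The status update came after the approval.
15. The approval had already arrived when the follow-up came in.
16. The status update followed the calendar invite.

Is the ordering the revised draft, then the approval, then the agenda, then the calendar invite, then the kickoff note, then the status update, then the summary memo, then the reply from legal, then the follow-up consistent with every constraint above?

Check each stated constraint against the proposed order — e.g. the agenda is ahead of the follow-up; the approval is ahead of the follow-up. Every pair is in the required order; nothing is violated.

yes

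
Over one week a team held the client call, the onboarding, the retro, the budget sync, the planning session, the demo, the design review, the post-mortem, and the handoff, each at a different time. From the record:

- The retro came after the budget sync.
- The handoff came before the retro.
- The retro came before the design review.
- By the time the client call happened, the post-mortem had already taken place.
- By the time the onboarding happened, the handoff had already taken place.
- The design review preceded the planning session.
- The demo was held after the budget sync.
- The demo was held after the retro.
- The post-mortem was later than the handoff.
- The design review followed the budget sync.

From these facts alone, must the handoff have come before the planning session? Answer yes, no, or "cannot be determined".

yes

Chain the constraints: the handoff → the retro → the design review → the planning session. Each link is directly stated, so the handoff comes before the planning session.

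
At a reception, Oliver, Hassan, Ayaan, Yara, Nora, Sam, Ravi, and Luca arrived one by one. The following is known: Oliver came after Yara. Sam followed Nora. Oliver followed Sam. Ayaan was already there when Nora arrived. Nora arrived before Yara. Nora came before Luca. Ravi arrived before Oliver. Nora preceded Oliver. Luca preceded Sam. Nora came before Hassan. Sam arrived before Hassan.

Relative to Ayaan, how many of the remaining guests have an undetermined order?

Forced after Ayaan: Hassan, Luca, Nora, Oliver, Sam, and Yara.
That leaves Ravi with no forced order relative to Ayaan — 1.

1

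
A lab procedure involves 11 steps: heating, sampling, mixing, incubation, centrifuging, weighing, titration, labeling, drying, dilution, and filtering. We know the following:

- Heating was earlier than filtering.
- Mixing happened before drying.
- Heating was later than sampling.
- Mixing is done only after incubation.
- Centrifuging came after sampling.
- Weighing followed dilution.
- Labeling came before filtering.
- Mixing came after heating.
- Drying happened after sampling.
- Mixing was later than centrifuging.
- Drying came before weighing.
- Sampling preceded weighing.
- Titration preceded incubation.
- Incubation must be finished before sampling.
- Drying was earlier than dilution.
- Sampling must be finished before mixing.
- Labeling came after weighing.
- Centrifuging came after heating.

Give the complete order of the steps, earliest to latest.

The constraints fix every adjacent pair, so only one ordering works:
titration → incubation → sampling → heating → centrifuging → mixing → drying → dilution → weighing → labeling → filtering.

titration, incubation, sampling, heating, centrifuging, mixing, drying, dilution, weighing, labeling, filtering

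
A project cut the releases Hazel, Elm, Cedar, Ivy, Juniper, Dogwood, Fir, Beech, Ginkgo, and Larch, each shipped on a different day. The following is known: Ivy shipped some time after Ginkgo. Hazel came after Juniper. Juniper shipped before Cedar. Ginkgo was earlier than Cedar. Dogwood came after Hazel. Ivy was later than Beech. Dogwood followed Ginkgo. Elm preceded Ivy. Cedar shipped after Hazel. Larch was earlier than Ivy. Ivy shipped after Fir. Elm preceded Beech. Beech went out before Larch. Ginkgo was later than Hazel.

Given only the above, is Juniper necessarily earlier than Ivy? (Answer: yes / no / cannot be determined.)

Chain the constraints: Juniper → Hazel → Ginkgo → Ivy. Each link is directly stated, so Juniper comes before Ivy.

yes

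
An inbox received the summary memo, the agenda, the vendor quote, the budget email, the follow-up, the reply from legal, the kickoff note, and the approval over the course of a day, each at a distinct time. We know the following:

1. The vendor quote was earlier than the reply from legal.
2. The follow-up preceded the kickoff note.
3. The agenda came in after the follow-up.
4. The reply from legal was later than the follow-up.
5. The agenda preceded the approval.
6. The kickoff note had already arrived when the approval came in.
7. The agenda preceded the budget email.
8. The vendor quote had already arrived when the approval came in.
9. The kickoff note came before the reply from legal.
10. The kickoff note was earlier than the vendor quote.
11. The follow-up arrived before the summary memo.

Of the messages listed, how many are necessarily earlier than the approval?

4

Directly stated before the approval: the agenda, the kickoff note, and the vendor quote.
The follow-up reaches the approval via the follow-up → the kickoff note → the approval.
No chain forces the budget email (or any of the others) ahead of the approval.
That's the agenda, the follow-up, the kickoff note, and the vendor quote — 4 in all.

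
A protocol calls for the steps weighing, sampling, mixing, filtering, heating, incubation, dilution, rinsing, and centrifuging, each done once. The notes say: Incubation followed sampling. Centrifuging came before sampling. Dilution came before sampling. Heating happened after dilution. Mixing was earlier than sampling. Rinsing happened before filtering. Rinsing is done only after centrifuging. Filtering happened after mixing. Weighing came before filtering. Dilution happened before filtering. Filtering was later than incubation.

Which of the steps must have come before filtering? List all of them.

centrifuging, dilution, incubation, mixing, rinsing, sampling, weighing

Directly stated before filtering: dilution, incubation, mixing, rinsing, and weighing.
Centrifuging reaches filtering via centrifuging → rinsing → filtering.
Sampling reaches filtering via sampling → incubation → filtering.
No chain forces heating ahead of filtering.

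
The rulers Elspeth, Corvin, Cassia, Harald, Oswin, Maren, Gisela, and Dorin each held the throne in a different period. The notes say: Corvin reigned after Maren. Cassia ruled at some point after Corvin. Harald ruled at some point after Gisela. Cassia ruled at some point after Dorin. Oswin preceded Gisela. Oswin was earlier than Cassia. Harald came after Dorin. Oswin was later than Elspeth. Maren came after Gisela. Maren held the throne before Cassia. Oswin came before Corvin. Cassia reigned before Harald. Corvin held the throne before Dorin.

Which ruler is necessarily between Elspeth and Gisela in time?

Tracing the constraints gives Elspeth → Oswin → Gisela, so Oswin sits after Elspeth and before Gisela.
No other ruler is forced both after Elspeth and before Gisela.

Oswin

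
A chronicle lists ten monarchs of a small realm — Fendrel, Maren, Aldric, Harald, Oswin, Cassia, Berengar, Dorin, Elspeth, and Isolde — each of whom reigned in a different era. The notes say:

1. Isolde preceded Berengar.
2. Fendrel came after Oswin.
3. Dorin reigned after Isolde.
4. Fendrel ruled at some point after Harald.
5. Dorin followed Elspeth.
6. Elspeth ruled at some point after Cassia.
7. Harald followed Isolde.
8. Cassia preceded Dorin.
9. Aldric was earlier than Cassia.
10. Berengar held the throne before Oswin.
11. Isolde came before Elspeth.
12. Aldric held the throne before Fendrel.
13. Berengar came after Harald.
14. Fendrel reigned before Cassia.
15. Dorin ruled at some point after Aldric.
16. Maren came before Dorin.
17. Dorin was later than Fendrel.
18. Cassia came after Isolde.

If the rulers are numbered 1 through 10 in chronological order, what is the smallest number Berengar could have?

3

Harald and Isolde must both come before Berengar — 2 forced predecessors.
Nothing else is forced ahead of Berengar, so their earliest slot is position 2 + 1 = 3.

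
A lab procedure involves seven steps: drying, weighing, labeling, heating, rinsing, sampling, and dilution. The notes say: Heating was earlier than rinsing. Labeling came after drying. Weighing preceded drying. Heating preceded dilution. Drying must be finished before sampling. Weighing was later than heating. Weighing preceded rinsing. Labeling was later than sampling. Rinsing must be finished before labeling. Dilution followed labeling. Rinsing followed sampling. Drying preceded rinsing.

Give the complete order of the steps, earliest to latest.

The constraints fix every adjacent pair, so only one ordering works:
heating → weighing → drying → sampling → rinsing → labeling → dilution.

heating, weighing, drying, sampling, rinsing, labeling, dilution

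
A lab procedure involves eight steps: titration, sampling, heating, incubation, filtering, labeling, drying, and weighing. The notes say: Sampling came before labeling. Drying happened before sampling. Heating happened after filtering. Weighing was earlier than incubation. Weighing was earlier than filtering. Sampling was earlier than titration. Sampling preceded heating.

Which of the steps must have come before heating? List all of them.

drying, filtering, sampling, weighing

Directly stated before heating: filtering and sampling.
Drying reaches heating via drying → sampling → heating.
Weighing reaches heating via weighing → filtering → heating.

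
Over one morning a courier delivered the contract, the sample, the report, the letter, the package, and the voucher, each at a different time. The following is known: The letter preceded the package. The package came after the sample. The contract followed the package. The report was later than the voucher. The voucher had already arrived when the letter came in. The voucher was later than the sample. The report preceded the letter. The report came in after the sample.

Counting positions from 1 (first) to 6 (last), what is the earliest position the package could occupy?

The letter, the report, the sample, and the voucher must all come before the package — 4 forced predecessors.
Nothing else is forced ahead of the package, so its earliest slot is position 4 + 1 = 5.

5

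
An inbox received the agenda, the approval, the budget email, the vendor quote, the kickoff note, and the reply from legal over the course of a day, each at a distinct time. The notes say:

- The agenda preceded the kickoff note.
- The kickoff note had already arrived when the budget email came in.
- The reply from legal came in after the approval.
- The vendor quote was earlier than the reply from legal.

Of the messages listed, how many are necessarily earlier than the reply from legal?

Directly stated before the reply from legal: the approval and the vendor quote.
No chain forces the budget email (or any of the others) ahead of the reply from legal.
That's the approval and the vendor quote — 2 in all.

2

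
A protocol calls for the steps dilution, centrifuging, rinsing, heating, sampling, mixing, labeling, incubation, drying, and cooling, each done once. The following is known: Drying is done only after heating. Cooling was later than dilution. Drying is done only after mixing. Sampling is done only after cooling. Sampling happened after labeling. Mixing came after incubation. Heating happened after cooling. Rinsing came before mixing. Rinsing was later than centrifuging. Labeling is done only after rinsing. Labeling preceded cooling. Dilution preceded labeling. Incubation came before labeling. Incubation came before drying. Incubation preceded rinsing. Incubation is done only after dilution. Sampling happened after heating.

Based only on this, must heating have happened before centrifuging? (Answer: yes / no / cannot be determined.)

no

Tracing the constraints gives centrifuging → rinsing → labeling → cooling → heating, so centrifuging must come before heating.
That means heating cannot be before centrifuging.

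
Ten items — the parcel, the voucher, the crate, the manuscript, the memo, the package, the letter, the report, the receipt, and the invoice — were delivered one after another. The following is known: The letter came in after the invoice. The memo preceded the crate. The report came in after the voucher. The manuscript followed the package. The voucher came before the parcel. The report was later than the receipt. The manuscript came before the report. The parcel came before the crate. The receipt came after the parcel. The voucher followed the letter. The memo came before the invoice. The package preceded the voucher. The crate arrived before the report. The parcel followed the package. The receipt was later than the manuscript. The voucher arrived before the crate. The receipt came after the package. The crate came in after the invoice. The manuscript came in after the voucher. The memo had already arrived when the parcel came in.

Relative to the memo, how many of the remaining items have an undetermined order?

Forced after the memo: the crate, the invoice, the letter, the manuscript, the parcel, the receipt, the report, and the voucher.
That leaves the package with no forced order relative to the memo — 1.

1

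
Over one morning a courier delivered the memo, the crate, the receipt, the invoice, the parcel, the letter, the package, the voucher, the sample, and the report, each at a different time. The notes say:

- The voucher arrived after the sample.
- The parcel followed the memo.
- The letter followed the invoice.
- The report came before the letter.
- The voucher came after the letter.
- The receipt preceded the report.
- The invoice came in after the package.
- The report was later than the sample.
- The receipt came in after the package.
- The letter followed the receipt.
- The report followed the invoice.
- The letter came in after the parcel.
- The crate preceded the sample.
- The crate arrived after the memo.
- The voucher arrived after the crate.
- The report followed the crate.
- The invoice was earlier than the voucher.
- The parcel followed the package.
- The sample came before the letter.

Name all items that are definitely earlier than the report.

the crate, the invoice, the memo, the package, the receipt, the sample

Directly stated before the report: the crate, the invoice, the receipt, and the sample.
The memo reaches the report via the memo → the crate → the report.
The package reaches the report via the package → the receipt → the report.
No chain forces the voucher (or any of the others) ahead of the report.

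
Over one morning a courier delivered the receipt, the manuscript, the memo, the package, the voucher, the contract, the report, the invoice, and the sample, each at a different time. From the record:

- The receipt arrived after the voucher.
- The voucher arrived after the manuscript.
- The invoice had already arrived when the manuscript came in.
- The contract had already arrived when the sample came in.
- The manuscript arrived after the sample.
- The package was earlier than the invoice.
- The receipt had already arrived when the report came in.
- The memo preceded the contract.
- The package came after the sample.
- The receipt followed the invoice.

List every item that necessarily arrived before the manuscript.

the contract, the invoice, the memo, the package, the sample

Directly stated before the manuscript: the invoice and the sample.
The contract reaches the manuscript via the contract → the sample → the manuscript.
The memo reaches the manuscript via the memo → the contract → the sample → the manuscript.
The package reaches the manuscript via the package → the invoice → the manuscript.
No chain forces the voucher (or any of the others) ahead of the manuscript.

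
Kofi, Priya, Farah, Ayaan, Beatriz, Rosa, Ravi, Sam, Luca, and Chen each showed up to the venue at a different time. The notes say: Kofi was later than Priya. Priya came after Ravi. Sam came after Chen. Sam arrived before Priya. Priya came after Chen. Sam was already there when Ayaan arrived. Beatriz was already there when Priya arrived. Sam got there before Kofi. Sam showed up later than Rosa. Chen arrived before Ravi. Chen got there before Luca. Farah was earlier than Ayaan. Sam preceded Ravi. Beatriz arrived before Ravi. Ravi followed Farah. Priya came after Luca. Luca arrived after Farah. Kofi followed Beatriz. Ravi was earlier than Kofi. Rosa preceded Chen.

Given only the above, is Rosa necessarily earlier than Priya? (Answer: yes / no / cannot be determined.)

yes

Chain the constraints: Rosa → Sam → Priya. Each link is directly stated, so Rosa comes before Priya.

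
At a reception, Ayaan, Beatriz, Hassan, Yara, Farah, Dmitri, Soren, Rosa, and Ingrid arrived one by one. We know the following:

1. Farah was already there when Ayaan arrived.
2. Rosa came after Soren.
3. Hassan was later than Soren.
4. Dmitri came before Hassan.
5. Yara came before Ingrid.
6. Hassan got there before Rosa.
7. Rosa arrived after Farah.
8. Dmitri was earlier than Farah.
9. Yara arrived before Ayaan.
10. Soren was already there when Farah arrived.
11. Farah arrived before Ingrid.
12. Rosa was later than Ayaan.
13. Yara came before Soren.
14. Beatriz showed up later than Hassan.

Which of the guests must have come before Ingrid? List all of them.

Dmitri, Farah, Soren, Yara

Directly stated before Ingrid: Farah and Yara.
Dmitri reaches Ingrid via Dmitri → Farah → Ingrid.
Soren reaches Ingrid via Soren → Farah → Ingrid.
No chain forces Hassan (or any of the others) ahead of Ingrid.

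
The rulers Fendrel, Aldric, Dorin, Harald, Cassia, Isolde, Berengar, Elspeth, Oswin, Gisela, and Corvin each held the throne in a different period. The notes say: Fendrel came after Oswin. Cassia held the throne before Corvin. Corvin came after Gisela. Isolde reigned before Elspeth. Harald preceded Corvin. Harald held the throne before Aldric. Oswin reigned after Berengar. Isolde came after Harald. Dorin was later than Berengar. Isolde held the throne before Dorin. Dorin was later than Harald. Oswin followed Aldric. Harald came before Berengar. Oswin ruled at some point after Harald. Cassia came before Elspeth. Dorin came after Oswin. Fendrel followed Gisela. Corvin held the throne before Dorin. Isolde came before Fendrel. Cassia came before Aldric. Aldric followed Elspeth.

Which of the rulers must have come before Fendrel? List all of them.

Aldric, Berengar, Cassia, Elspeth, Gisela, Harald, Isolde, Oswin

Directly stated before Fendrel: Gisela, Isolde, and Oswin.
Aldric reaches Fendrel via Aldric → Oswin → Fendrel.
Berengar reaches Fendrel via Berengar → Oswin → Fendrel.
Cassia reaches Fendrel via Cassia → Aldric → Oswin → Fendrel.
Likewise Elspeth and Harald each reach Fendrel by chaining the stated constraints.
No chain forces Corvin (or any of the others) ahead of Fendrel.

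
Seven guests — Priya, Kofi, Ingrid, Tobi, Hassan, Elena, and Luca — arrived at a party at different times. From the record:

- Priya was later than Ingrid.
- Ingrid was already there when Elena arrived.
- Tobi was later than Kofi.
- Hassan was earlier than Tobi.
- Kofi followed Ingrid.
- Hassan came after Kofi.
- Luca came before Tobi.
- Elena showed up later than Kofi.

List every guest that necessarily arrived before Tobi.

Directly stated before Tobi: Hassan, Kofi, and Luca.
Ingrid reaches Tobi via Ingrid → Kofi → Tobi.

Hassan, Ingrid, Kofi, Luca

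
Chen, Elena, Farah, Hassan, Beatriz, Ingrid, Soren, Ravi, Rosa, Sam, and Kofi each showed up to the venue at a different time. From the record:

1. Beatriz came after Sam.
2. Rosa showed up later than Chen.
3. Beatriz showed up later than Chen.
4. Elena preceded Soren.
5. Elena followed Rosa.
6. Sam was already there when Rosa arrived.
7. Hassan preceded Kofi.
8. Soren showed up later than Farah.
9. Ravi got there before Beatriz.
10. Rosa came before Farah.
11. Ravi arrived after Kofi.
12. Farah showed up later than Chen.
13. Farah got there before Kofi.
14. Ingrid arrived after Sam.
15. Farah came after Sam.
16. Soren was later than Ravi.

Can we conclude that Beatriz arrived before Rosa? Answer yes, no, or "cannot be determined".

Tracing the constraints gives Rosa → Farah → Kofi → Ravi → Beatriz, so Rosa must come before Beatriz.
That means Beatriz cannot be before Rosa.

no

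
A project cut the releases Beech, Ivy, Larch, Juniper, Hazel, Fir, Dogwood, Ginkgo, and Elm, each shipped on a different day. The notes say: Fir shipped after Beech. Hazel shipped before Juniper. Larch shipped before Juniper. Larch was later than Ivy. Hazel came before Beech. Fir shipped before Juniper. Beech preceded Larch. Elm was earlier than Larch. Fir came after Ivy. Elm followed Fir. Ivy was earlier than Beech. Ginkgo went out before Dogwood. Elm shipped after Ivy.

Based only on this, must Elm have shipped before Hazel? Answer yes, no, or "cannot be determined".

Tracing the constraints gives Hazel → Beech → Fir → Elm, so Hazel must come before Elm.
That means Elm cannot be before Hazel.

no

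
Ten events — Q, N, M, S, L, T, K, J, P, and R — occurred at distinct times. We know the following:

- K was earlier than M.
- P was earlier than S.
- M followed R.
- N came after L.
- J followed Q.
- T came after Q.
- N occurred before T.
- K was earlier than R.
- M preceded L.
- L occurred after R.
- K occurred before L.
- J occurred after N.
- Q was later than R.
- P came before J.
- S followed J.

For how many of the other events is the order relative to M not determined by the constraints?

2

Forced before M: K and R; forced after M: J, L, N, S, and T.
That leaves P and Q with no forced order relative to M — 2.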